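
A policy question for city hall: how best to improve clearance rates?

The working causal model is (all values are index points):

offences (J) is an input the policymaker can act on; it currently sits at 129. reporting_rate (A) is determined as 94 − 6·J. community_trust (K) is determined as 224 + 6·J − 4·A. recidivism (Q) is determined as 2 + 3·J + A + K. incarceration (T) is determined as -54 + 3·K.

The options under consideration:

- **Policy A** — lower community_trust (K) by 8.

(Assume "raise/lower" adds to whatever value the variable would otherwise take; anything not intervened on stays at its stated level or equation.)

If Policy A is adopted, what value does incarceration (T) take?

Policy A (K − 8):
  J = 129
  A = 94 − 6·129 = -680
  K = 224 + 6·129 − 4·(-680) (−8 from intervention) = 3710
  T = -54 + 3·3710 = 11076

11076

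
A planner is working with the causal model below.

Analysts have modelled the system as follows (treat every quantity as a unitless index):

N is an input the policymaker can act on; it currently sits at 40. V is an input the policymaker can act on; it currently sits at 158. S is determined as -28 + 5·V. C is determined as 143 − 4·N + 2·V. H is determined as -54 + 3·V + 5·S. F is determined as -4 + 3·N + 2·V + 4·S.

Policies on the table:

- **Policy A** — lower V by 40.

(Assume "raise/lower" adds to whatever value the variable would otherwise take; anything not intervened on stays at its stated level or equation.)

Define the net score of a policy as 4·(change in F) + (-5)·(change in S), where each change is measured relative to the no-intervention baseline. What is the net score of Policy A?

-2520

Baseline:
  N = 40
  V = 158
  S = -28 + 5·158 = 762
  F = -4 + 3·40 + 2·158 + 4·762 = 3480
Policy A (V − 40):
  N = 40
  V = 158 − 40 = 118
  S = -28 + 5·118 = 562
  F = -4 + 3·40 + 2·118 + 4·562 = 2600
ΔF = 2600 − 3480 = -880; ΔS = 562 − 762 = -200
Score = 4·(-880) + (-5)·(-200) = -2520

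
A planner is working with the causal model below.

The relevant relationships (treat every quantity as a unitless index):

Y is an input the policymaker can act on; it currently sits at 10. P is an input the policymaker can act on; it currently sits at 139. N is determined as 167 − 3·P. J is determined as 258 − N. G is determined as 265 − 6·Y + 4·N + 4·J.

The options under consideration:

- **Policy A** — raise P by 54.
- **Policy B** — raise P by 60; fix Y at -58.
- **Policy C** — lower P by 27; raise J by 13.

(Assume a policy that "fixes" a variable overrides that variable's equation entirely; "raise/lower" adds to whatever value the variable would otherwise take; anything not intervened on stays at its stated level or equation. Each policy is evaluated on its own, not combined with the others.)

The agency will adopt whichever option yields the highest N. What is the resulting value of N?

Policy A (P + 54):
  P = 139 + 54 = 193
  N = 167 − 3·193 = -412
Policy B (P + 60, Y := -58):
  P = 139 + 60 = 199
  N = 167 − 3·199 = -430
Policy C (P − 27, J + 13):
  P = 139 − 27 = 112
  N = 167 − 3·112 = -169
Comparing — Policy A: N=-412, Policy B: N=-430, Policy C: N=-169. Highest is -169 (Policy C).

-169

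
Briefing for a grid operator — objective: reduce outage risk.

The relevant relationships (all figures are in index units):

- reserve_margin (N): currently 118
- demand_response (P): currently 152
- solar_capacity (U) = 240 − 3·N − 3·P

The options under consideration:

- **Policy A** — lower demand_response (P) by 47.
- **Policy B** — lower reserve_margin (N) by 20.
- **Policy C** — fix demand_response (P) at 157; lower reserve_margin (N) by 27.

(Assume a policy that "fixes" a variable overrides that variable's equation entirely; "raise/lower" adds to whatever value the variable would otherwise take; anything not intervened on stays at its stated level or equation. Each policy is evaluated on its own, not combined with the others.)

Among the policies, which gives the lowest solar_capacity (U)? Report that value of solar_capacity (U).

-510

Policy A (P − 47):
  N = 118
  P = 152 − 47 = 105
  U = 240 − 3·118 − 3·105 = -429
Policy B (N − 20):
  N = 118 − 20 = 98
  P = 152
  U = 240 − 3·98 − 3·152 = -510
Policy C (P := 157, N − 27):
  N = 118 − 27 = 91
  P = 157
  U = 240 − 3·91 − 3·157 = -504
Comparing — Policy A: U=-429, Policy B: U=-510, Policy C: U=-504. Lowest is -510 (Policy B).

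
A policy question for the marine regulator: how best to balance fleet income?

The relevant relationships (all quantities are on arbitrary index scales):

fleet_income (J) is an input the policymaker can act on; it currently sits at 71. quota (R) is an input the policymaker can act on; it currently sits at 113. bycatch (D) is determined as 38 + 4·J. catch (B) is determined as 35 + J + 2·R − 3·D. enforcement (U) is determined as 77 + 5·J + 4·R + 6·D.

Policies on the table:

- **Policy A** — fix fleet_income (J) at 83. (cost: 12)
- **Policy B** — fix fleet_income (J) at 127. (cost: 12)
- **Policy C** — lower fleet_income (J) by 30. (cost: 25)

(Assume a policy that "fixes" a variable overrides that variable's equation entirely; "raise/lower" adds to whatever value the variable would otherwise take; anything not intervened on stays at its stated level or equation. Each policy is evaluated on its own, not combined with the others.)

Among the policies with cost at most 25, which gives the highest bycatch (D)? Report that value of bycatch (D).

Policy A (J := 83):
  J = 83
  D = 38 + 4·83 = 370
Policy B (J := 127):
  J = 127
  D = 38 + 4·127 = 546
Policy C (J − 30):
  J = 71 − 30 = 41
  D = 38 + 4·41 = 202
Comparing — Policy A: D=370, Policy B: D=546, Policy C: D=202. Highest is 546 (Policy B).

546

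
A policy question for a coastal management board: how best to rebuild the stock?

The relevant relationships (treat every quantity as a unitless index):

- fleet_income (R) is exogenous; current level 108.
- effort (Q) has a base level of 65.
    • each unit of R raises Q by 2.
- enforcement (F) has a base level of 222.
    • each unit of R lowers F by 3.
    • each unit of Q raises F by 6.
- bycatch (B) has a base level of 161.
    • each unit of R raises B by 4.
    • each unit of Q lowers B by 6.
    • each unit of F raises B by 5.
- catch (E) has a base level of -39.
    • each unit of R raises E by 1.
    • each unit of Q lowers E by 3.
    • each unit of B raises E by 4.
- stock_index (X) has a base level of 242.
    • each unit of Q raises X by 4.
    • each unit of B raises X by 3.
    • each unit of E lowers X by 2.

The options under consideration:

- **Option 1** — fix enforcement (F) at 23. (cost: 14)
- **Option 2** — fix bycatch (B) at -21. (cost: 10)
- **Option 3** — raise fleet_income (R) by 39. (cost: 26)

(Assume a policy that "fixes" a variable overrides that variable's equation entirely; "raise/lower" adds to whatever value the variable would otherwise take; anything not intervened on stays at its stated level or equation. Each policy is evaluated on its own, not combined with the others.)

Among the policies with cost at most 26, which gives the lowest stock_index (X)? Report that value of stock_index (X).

-37734

Option 1 (F := 23):
  R = 108
  Q = 65 + 2·108 = 281
  F = 23
  B = 161 + 4·108 − 6·281 + 5·23 = -978
  E = -39 + 108 − 3·281 + 4·(-978) = -4686
  X = 242 + 4·281 + 3·(-978) − 2·(-4686) = 7804
Option 2 (B := -21):
  R = 108
  Q = 65 + 2·108 = 281
  F = 222 − 3·108 + 6·281 = 1584
  B = -21
  E = -39 + 108 − 3·281 + 4·(-21) = -858
  X = 242 + 4·281 + 3·(-21) − 2·(-858) = 3019
Option 3 (R + 39):
  R = 108 + 39 = 147
  Q = 65 + 2·147 = 359
  F = 222 − 3·147 + 6·359 = 1935
  B = 161 + 4·147 − 6·359 + 5·1935 = 8270
  E = -39 + 147 − 3·359 + 4·8270 = 32111
  X = 242 + 4·359 + 3·8270 − 2·32111 = -37734
Comparing — Option 1: X=7804, Option 2: X=3019, Option 3: X=-37734. Lowest is -37734 (Option 3).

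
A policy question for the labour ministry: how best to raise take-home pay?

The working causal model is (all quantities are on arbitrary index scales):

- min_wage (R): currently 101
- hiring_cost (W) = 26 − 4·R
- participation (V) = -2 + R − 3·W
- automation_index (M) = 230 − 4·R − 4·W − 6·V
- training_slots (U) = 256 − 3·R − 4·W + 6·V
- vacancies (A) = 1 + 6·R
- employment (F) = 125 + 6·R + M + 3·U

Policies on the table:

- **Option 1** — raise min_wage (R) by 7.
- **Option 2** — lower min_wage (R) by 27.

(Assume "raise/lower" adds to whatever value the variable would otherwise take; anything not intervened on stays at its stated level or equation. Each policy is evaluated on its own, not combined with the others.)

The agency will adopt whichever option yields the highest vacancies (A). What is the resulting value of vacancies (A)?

649

Option 1 (R + 7):
  R = 101 + 7 = 108
  A = 1 + 6·108 = 649
Option 2 (R − 27):
  R = 101 − 27 = 74
  A = 1 + 6·74 = 445
Comparing — Option 1: A=649, Option 2: A=445. Highest is 649 (Option 1).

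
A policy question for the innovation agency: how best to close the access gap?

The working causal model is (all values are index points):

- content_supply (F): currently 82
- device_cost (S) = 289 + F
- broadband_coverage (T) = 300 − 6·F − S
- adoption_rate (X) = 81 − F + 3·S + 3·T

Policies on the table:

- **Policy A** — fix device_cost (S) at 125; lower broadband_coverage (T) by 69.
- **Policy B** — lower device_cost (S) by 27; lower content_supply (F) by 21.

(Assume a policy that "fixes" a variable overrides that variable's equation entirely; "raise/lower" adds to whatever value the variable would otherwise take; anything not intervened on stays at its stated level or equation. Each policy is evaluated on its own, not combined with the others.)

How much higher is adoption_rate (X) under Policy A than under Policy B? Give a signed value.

Policy A (S := 125, T − 69):
  F = 82
  S = 125
  T = 300 − 6·82 − 125 (−69 from intervention) = -386
  X = 81 − 82 + 3·125 + 3·(-386) = -784
Policy B (S − 27, F − 21):
  F = 82 − 21 = 61
  S = 289 + 61 (−27 from intervention) = 323
  T = 300 − 6·61 − 323 = -389
  X = 81 − 61 + 3·323 + 3·(-389) = -178
X: -784 − (-178) = -606

-606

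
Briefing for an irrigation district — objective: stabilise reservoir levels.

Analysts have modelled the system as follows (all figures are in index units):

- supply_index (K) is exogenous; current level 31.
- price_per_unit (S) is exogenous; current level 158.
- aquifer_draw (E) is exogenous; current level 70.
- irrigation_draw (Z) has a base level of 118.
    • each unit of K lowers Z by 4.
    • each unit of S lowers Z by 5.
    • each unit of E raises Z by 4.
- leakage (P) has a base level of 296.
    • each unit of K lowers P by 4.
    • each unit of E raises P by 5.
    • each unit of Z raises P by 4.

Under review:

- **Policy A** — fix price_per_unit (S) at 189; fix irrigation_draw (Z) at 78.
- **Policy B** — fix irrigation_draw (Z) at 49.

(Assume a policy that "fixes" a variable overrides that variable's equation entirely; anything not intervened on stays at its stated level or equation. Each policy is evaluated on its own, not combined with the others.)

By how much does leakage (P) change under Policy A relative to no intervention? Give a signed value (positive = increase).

2376

Baseline:
  K = 31
  S = 158
  E = 70
  Z = 118 − 4·31 − 5·158 + 4·70 = -516
  P = 296 − 4·31 + 5·70 + 4·(-516) = -1542
Policy A (S := 189, Z := 78):
  K = 31
  S = 189
  E = 70
  Z = 78
  P = 296 − 4·31 + 5·70 + 4·78 = 834
Change in P: 834 − (-1542) = 2376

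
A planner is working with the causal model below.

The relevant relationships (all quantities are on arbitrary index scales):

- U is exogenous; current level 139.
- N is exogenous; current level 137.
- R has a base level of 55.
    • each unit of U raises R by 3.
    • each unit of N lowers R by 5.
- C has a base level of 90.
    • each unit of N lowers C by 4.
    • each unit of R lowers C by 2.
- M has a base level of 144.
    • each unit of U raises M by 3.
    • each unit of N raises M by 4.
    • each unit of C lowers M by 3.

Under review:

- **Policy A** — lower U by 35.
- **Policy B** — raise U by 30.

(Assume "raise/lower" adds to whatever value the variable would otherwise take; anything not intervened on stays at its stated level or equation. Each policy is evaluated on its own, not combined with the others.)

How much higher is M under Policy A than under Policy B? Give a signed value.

-1365

Policy A (U − 35):
  U = 139 − 35 = 104
  N = 137
  R = 55 + 3·104 − 5·137 = -318
  C = 90 − 4·137 − 2·(-318) = 178
  M = 144 + 3·104 + 4·137 − 3·178 = 470
Policy B (U + 30):
  U = 139 + 30 = 169
  N = 137
  R = 55 + 3·169 − 5·137 = -123
  C = 90 − 4·137 − 2·(-123) = -212
  M = 144 + 3·169 + 4·137 − 3·(-212) = 1835
M: 470 − 1835 = -1365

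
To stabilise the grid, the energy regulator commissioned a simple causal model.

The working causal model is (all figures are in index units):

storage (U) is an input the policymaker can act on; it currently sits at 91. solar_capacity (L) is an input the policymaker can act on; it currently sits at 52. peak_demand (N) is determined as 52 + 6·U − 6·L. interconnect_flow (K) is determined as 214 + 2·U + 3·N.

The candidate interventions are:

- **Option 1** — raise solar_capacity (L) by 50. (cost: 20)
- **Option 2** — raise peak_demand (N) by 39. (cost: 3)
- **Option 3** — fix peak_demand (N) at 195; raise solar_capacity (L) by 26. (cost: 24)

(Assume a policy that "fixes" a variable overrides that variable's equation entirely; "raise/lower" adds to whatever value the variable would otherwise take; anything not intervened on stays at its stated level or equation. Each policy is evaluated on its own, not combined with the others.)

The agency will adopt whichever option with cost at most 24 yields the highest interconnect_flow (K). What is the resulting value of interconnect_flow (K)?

Option 1 (L + 50):
  U = 91
  L = 52 + 50 = 102
  N = 52 + 6·91 − 6·102 = -14
  K = 214 + 2·91 + 3·(-14) = 354
Option 2 (N + 39):
  U = 91
  L = 52
  N = 52 + 6·91 − 6·52 (+39 from intervention) = 325
  K = 214 + 2·91 + 3·325 = 1371
Option 3 (N := 195, L + 26):
  U = 91
  L = 52 + 26 = 78
  N = 195
  K = 214 + 2·91 + 3·195 = 981
Comparing — Option 1: K=354, Option 2: K=1371, Option 3: K=981. Highest is 1371 (Option 2).

1371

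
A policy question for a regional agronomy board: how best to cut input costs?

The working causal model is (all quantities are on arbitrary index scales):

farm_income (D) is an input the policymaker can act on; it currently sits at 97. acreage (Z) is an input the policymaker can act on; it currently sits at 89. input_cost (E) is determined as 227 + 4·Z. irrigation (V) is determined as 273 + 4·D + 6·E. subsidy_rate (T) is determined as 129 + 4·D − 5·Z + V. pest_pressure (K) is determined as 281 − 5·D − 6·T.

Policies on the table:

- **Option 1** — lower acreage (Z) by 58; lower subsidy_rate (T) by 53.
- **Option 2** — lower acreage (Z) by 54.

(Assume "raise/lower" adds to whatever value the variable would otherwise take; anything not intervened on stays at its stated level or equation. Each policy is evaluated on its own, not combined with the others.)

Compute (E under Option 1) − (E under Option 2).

-16

Option 1 (Z − 58, T − 53):
  Z = 89 − 58 = 31
  E = 227 + 4·31 = 351
Option 2 (Z − 54):
  Z = 89 − 54 = 35
  E = 227 + 4·35 = 367
E: 351 − 367 = -16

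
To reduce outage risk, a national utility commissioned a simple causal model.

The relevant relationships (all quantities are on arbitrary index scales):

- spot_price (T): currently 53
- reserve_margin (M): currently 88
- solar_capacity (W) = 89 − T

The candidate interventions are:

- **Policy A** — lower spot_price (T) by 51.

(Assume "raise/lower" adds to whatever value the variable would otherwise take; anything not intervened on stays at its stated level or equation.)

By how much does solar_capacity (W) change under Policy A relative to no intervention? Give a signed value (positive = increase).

51

Baseline:
  T = 53
  W = 89 − 53 = 36
Policy A (T − 51):
  T = 53 − 51 = 2
  W = 89 − 2 = 87
Change in W: 87 − 36 = 51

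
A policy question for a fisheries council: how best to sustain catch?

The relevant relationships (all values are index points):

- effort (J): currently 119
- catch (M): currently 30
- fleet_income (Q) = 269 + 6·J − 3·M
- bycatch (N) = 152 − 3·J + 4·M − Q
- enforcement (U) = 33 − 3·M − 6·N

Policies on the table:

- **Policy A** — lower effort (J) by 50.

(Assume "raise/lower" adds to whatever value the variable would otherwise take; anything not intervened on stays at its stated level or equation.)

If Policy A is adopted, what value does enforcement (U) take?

Policy A (J − 50):
  J = 119 − 50 = 69
  M = 30
  Q = 269 + 6·69 − 3·30 = 593
  N = 152 − 3·69 + 4·30 − 593 = -528
  U = 33 − 3·30 − 6·(-528) = 3111

3111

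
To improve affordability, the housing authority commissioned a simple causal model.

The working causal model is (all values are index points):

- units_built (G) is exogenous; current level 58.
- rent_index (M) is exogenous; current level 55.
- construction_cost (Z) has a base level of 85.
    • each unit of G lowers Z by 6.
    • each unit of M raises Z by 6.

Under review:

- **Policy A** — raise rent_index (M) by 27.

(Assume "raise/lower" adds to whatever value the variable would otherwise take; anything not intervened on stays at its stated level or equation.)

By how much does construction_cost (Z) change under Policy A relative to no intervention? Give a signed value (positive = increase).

162

Baseline:
  G = 58
  M = 55
  Z = 85 − 6·58 + 6·55 = 67
Policy A (M + 27):
  G = 58
  M = 55 + 27 = 82
  Z = 85 − 6·58 + 6·82 = 229
Change in Z: 229 − 67 = 162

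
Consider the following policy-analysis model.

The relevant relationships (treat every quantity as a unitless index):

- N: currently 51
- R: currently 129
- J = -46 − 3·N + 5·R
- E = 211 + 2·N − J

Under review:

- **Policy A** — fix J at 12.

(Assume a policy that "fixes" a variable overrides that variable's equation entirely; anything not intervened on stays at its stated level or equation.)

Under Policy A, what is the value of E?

301

Policy A (J := 12):
  N = 51
  R = 129
  J = 12
  E = 211 + 2·51 − 12 = 301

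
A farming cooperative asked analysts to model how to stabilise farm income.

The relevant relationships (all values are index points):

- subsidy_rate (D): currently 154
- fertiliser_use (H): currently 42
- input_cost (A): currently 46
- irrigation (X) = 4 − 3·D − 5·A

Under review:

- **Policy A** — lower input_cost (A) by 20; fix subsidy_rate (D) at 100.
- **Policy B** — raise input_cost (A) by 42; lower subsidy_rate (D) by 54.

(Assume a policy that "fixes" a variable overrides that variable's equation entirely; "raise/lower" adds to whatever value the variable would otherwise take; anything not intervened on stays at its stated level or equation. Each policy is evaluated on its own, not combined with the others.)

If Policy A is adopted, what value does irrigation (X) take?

-426

Policy A (A − 20, D := 100):
  D = 100
  A = 46 − 20 = 26
  X = 4 − 3·100 − 5·26 = -426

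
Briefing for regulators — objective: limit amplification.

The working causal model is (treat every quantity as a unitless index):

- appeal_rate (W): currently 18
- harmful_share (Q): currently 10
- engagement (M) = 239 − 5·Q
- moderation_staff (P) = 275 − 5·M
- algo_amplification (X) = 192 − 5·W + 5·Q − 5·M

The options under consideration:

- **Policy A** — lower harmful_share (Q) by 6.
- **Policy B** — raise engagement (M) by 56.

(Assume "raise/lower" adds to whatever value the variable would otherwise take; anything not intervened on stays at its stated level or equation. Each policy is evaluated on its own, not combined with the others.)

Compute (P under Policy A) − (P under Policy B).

130

Policy A (Q − 6):
  Q = 10 − 6 = 4
  M = 239 − 5·4 = 219
  P = 275 − 5·219 = -820
Policy B (M + 56):
  Q = 10
  M = 239 − 5·10 (+56 from intervention) = 245
  P = 275 − 5·245 = -950
P: -820 − (-950) = 130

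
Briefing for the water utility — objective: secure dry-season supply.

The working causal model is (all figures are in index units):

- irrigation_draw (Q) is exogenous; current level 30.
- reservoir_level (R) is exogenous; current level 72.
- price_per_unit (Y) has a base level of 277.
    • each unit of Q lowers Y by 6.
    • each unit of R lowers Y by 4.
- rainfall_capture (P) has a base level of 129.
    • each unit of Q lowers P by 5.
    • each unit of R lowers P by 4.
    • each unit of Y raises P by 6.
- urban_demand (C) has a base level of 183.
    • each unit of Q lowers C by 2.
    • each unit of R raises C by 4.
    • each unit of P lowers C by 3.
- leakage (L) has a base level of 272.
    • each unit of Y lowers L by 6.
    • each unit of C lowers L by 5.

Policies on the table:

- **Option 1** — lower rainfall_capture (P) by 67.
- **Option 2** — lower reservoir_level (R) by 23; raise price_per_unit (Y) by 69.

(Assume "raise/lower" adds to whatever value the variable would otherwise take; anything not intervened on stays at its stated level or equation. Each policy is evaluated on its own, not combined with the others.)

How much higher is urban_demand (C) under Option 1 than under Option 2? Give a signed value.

3467

Option 1 (P − 67):
  Q = 30
  R = 72
  Y = 277 − 6·30 − 4·72 = -191
  P = 129 − 5·30 − 4·72 + 6·(-191) (−67 from intervention) = -1522
  C = 183 − 2·30 + 4·72 − 3·(-1522) = 4977
Option 2 (R − 23, Y + 69):
  Q = 30
  R = 72 − 23 = 49
  Y = 277 − 6·30 − 4·49 (+69 from intervention) = -30
  P = 129 − 5·30 − 4·49 + 6·(-30) = -397
  C = 183 − 2·30 + 4·49 − 3·(-397) = 1510
C: 4977 − 1510 = 3467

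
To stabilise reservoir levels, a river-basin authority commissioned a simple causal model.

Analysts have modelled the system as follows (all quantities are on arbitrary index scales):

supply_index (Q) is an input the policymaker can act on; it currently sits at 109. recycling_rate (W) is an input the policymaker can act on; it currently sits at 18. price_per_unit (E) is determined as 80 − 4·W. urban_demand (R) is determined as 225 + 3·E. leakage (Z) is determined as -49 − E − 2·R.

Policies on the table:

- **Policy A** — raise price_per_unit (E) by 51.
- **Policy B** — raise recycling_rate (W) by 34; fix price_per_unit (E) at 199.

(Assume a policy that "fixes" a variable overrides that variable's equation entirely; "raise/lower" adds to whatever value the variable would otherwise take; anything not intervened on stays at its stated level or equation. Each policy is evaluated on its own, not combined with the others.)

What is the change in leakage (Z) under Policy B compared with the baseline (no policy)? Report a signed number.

-1337

Baseline:
  W = 18
  E = 80 − 4·18 = 8
  R = 225 + 3·8 = 249
  Z = -49 − 8 − 2·249 = -555
Policy B (W + 34, E := 199):
  W = 18 + 34 = 52
  E = 199
  R = 225 + 3·199 = 822
  Z = -49 − 199 − 2·822 = -1892
Change in Z: -1892 − (-555) = -1337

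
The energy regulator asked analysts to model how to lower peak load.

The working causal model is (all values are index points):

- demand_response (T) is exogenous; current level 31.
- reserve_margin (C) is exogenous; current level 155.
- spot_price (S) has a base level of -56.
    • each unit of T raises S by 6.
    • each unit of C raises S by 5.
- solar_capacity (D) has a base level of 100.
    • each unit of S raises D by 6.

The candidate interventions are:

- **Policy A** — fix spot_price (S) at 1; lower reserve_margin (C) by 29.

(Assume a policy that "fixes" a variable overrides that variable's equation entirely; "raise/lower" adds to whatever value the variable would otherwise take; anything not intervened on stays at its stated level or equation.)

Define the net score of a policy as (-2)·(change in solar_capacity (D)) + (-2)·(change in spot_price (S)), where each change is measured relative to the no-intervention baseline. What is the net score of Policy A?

Baseline:
  T = 31
  C = 155
  S = -56 + 6·31 + 5·155 = 905
  D = 100 + 6·905 = 5530
Policy A (S := 1, C − 29):
  T = 31
  C = 155 − 29 = 126
  S = 1
  D = 100 + 6·1 = 106
ΔD = 106 − 5530 = -5424; ΔS = 1 − 905 = -904
Score = (-2)·(-5424) + (-2)·(-904) = 12656

12656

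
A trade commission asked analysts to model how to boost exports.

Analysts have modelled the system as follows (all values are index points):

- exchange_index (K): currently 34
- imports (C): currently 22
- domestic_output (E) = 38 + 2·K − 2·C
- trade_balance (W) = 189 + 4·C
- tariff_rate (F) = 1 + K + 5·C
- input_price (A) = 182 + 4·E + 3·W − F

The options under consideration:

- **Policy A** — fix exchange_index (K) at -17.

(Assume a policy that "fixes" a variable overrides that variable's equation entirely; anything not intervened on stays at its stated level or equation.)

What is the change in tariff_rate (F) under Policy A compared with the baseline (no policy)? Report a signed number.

Baseline:
  K = 34
  C = 22
  F = 1 + 34 + 5·22 = 145
Policy A (K := -17):
  K = -17
  C = 22
  F = 1 + (-17) + 5·22 = 94
Change in F: 94 − 145 = -51

-51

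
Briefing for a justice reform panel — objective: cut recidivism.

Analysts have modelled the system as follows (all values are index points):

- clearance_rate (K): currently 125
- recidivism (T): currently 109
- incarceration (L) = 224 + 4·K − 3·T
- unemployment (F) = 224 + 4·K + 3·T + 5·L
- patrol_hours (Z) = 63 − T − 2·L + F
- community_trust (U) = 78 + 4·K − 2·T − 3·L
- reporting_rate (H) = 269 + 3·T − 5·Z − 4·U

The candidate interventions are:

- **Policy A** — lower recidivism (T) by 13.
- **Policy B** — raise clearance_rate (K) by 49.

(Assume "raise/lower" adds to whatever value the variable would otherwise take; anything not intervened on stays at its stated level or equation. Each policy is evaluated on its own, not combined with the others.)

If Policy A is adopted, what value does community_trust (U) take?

-922

Policy A (T − 13):
  K = 125
  T = 109 − 13 = 96
  L = 224 + 4·125 − 3·96 = 436
  U = 78 + 4·125 − 2·96 − 3·436 = -922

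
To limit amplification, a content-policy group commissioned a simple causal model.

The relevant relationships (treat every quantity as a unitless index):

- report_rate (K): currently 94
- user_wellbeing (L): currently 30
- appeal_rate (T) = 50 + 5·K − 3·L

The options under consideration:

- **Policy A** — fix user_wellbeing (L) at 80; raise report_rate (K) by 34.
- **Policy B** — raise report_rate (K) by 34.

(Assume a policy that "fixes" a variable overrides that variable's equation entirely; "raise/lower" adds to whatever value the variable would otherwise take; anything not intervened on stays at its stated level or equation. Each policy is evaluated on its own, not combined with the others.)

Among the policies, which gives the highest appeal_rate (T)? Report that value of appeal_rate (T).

Policy A (L := 80, K + 34):
  K = 94 + 34 = 128
  L = 80
  T = 50 + 5·128 − 3·80 = 450
Policy B (K + 34):
  K = 94 + 34 = 128
  L = 30
  T = 50 + 5·128 − 3·30 = 600
Comparing — Policy A: T=450, Policy B: T=600. Highest is 600 (Policy B).

600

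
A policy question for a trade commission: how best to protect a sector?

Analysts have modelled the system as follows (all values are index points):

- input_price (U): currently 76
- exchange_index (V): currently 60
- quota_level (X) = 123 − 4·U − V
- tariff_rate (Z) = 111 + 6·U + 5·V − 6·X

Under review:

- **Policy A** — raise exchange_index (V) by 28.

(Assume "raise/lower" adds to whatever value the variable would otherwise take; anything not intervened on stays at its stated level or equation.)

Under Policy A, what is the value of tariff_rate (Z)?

Policy A (V + 28):
  U = 76
  V = 60 + 28 = 88
  X = 123 − 4·76 − 88 = -269
  Z = 111 + 6·76 + 5·88 − 6·(-269) = 2621

2621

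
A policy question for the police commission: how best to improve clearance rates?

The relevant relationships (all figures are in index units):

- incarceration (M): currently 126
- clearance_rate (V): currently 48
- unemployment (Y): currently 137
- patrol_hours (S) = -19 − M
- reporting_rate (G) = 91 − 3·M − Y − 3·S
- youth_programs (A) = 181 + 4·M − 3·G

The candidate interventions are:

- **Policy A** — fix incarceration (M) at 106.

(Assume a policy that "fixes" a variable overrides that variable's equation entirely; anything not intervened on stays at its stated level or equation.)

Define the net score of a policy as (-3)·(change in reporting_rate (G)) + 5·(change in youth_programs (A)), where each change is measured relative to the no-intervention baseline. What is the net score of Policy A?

-400

Baseline:
  M = 126
  Y = 137
  S = -19 − 126 = -145
  G = 91 − 3·126 − 137 − 3·(-145) = 11
  A = 181 + 4·126 − 3·11 = 652
Policy A (M := 106):
  M = 106
  Y = 137
  S = -19 − 106 = -125
  G = 91 − 3·106 − 137 − 3·(-125) = 11
  A = 181 + 4·106 − 3·11 = 572
ΔG = 11 − 11 = 0; ΔA = 572 − 652 = -80
Score = (-3)·0 + 5·(-80) = -400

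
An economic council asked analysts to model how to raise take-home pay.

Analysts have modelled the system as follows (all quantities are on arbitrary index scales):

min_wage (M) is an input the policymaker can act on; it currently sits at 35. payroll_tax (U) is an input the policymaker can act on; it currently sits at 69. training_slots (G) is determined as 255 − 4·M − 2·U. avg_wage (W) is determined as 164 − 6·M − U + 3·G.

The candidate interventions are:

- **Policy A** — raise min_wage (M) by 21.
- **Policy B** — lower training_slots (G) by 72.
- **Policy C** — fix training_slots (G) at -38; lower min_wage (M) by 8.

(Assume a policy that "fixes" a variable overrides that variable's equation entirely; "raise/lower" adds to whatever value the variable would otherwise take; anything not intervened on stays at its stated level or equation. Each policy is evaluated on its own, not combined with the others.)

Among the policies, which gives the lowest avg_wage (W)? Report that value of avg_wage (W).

-562

Policy A (M + 21):
  M = 35 + 21 = 56
  U = 69
  G = 255 − 4·56 − 2·69 = -107
  W = 164 − 6·56 − 69 + 3·(-107) = -562
Policy B (G − 72):
  M = 35
  U = 69
  G = 255 − 4·35 − 2·69 (−72 from intervention) = -95
  W = 164 − 6·35 − 69 + 3·(-95) = -400
Policy C (G := -38, M − 8):
  M = 35 − 8 = 27
  U = 69
  G = -38
  W = 164 − 6·27 − 69 + 3·(-38) = -181
Comparing — Policy A: W=-562, Policy B: W=-400, Policy C: W=-181. Lowest is -562 (Policy A).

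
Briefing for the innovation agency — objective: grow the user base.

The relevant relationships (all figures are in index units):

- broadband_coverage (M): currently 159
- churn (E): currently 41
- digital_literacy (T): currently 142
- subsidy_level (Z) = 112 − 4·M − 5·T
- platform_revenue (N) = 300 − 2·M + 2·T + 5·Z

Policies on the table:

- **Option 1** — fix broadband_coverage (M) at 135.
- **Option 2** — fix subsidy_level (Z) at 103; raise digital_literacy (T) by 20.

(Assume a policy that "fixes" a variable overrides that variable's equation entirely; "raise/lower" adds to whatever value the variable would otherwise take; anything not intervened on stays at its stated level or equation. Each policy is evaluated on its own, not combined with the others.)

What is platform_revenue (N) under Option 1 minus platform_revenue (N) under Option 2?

Option 1 (M := 135):
  M = 135
  T = 142
  Z = 112 − 4·135 − 5·142 = -1138
  N = 300 − 2·135 + 2·142 + 5·(-1138) = -5376
Option 2 (Z := 103, T + 20):
  M = 159
  T = 142 + 20 = 162
  Z = 103
  N = 300 − 2·159 + 2·162 + 5·103 = 821
N: -5376 − 821 = -6197

-6197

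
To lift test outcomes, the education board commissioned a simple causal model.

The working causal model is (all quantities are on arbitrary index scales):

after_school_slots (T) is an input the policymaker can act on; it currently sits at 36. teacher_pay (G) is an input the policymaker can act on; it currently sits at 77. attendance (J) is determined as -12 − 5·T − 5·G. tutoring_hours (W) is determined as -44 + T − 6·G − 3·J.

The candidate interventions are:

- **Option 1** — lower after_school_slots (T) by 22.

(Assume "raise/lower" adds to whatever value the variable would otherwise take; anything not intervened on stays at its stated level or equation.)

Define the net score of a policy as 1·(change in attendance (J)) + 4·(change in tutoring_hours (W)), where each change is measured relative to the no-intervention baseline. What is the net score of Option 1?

-1298

Baseline:
  T = 36
  G = 77
  J = -12 − 5·36 − 5·77 = -577
  W = -44 + 36 − 6·77 − 3·(-577) = 1261
Option 1 (T − 22):
  T = 36 − 22 = 14
  G = 77
  J = -12 − 5·14 − 5·77 = -467
  W = -44 + 14 − 6·77 − 3·(-467) = 909
ΔJ = -467 − (-577) = 110; ΔW = 909 − 1261 = -352
Score = 1·110 + 4·(-352) = -1298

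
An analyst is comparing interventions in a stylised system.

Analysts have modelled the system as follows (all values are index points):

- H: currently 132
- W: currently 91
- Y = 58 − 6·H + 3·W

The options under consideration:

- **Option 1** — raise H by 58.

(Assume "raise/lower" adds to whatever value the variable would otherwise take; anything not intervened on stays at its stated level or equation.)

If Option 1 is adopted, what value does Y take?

Option 1 (H + 58):
  H = 132 + 58 = 190
  W = 91
  Y = 58 − 6·190 + 3·91 = -809

-809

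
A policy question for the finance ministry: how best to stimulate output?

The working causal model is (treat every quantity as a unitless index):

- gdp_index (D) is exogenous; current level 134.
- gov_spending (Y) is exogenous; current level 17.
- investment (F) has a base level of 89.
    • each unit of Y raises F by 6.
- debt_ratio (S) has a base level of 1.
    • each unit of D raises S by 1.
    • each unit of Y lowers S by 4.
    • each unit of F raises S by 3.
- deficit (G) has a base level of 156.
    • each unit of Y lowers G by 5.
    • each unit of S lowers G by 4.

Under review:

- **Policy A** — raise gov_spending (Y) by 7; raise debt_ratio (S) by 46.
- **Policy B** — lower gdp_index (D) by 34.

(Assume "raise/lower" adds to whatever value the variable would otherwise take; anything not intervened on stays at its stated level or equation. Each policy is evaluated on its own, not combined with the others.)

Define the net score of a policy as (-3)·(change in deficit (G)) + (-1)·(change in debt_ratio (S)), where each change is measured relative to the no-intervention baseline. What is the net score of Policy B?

Baseline:
  D = 134
  Y = 17
  F = 89 + 6·17 = 191
  S = 1 + 134 − 4·17 + 3·191 = 640
  G = 156 − 5·17 − 4·640 = -2489
Policy B (D − 34):
  D = 134 − 34 = 100
  Y = 17
  F = 89 + 6·17 = 191
  S = 1 + 100 − 4·17 + 3·191 = 606
  G = 156 − 5·17 − 4·606 = -2353
ΔG = -2353 − (-2489) = 136; ΔS = 606 − 640 = -34
Score = (-3)·136 + (-1)·(-34) = -374

-374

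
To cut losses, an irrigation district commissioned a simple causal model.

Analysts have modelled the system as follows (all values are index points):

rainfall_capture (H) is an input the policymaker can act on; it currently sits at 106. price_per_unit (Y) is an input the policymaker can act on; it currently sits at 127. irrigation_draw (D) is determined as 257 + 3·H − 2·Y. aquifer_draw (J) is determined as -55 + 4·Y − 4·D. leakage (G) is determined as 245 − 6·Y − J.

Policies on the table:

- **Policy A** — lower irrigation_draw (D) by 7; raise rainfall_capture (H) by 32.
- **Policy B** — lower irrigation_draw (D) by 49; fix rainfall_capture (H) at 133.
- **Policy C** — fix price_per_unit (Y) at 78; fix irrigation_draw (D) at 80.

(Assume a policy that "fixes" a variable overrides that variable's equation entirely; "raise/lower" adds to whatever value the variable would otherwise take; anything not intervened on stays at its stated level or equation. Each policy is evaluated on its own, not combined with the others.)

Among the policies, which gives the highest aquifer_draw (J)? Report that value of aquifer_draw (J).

Policy A (D − 7, H + 32):
  H = 106 + 32 = 138
  Y = 127
  D = 257 + 3·138 − 2·127 (−7 from intervention) = 410
  J = -55 + 4·127 − 4·410 = -1187
Policy B (D − 49, H := 133):
  H = 133
  Y = 127
  D = 257 + 3·133 − 2·127 (−49 from intervention) = 353
  J = -55 + 4·127 − 4·353 = -959
Policy C (Y := 78, D := 80):
  H = 106
  Y = 78
  D = 80
  J = -55 + 4·78 − 4·80 = -63
Comparing — Policy A: J=-1187, Policy B: J=-959, Policy C: J=-63. Highest is -63 (Policy C).

-63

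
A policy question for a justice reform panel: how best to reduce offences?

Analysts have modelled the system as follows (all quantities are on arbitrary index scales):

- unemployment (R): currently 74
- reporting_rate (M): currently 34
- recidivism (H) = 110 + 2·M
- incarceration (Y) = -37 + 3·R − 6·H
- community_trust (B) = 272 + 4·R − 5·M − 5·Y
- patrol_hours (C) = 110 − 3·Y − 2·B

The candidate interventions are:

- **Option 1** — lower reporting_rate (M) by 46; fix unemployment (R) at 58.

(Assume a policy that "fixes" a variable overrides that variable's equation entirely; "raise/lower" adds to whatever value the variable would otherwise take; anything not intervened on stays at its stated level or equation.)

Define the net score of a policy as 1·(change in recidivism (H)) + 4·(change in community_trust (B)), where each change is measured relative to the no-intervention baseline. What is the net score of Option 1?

Baseline:
  R = 74
  M = 34
  H = 110 + 2·34 = 178
  Y = -37 + 3·74 − 6·178 = -883
  B = 272 + 4·74 − 5·34 − 5·(-883) = 4813
Option 1 (M − 46, R := 58):
  R = 58
  M = 34 − 46 = -12
  H = 110 + 2·(-12) = 86
  Y = -37 + 3·58 − 6·86 = -379
  B = 272 + 4·58 − 5·(-12) − 5·(-379) = 2459
ΔH = 86 − 178 = -92; ΔB = 2459 − 4813 = -2354
Score = 1·(-92) + 4·(-2354) = -9508

-9508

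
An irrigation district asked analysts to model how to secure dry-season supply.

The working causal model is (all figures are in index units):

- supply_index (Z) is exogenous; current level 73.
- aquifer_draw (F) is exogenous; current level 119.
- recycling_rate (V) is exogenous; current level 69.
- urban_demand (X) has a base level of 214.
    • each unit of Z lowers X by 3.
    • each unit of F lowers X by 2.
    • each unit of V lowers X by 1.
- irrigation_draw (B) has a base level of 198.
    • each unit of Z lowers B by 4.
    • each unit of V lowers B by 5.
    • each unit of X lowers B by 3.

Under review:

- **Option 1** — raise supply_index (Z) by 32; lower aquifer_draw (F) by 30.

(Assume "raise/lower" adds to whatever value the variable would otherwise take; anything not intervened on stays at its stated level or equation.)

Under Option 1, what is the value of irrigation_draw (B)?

477

Option 1 (Z + 32, F − 30):
  Z = 73 + 32 = 105
  F = 119 − 30 = 89
  V = 69
  X = 214 − 3·105 − 2·89 − 69 = -348
  B = 198 − 4·105 − 5·69 − 3·(-348) = 477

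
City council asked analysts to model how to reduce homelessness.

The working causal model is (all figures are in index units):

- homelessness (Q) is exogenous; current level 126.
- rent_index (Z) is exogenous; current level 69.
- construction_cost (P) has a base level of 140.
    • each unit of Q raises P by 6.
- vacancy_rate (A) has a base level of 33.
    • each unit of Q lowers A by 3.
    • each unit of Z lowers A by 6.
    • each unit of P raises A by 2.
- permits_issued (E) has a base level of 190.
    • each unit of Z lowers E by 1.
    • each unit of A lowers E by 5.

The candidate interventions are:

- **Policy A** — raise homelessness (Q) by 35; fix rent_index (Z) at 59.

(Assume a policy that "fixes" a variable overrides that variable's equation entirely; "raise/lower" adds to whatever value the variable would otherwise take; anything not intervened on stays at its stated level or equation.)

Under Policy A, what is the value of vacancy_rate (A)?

1408

Policy A (Q + 35, Z := 59):
  Q = 126 + 35 = 161
  Z = 59
  P = 140 + 6·161 = 1106
  A = 33 − 3·161 − 6·59 + 2·1106 = 1408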